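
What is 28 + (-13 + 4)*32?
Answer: -260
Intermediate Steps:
28 + (-13 + 4)*32 = 28 - 9*32 = 28 - 288 = -260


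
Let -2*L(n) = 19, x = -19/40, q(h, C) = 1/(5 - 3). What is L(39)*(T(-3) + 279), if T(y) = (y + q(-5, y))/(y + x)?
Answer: -738739/278 ≈ -2657.3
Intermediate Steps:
q(h, C) = 1/2
x = -19/40 (x = -19*1/40 = -19/40 ≈ -0.47500)
T(y) = (1/2 + y)/(-19/40 + y) (T(y) = (y + 1/2)/(y - 19/40) = (1/2 + y)/(-19/40 + y))
L(n) = -19/2 (L(n) = -1/2*19 = -19/2)
L(39)*(T(-3) + 279) = -19*(20*(1 + 2*(-3))/(-19 + 40*(-3)) + 279)/2 = -19*(20*(1 - 6)/(-19 - 120) + 279)/2 = -19*(20*(-5)/(-139) + 279)/2 = -19*(20*(-1/139)*(-5) + 279)/2 = -19*(100/139 + 279)/2 = -19/2*38881/139 = -738739/278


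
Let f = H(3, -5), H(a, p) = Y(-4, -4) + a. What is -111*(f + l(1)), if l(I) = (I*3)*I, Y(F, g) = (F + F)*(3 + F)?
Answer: -1554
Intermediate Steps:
Y(F, g) = 2*F*(3 + F) (Y(F, g) = (2*F)*(3 + F) = 2*F*(3 + F))
l(I) = 3*I**2 (l(I) = (3*I)*I = 3*I**2)
H(a, p) = 8 + a (H(a, p) = 2*(-4)*(3 - 4) + a = 2*(-4)*(-1) + a = 8 + a)
f = 11 (f = 8 + 3 = 11)
-111*(f + l(1)) = -111*(11 + 3*1**2) = -111*(11 + 3*1) = -111*(11 + 3) = -111*14 = -1554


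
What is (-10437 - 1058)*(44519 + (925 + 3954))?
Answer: -567830010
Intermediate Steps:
(-10437 - 1058)*(44519 + (925 + 3954)) = -11495*(44519 + 4879) = -11495*49398 = -567830010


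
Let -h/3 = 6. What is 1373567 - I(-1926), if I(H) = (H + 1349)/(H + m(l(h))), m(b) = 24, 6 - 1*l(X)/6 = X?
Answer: 2612523857/1902 ≈ 1.3736e+6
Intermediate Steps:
h = -18 (h = -3*6 = -18)
l(X) = 36 - 6*X
I(H) = (1349 + H)/(24 + H) (I(H) = (H + 1349)/(H + 24) = (1349 + H)/(24 + H))
1373567 - I(-1926) = 1373567 - (1349 - 1926)/(24 - 1926) = 1373567 - (-577)/(-1902) = 1373567 - (-1)*(-577)/1902 = 1373567 - 1*577/1902 = 1373567 - 577/1902 = 2612523857/1902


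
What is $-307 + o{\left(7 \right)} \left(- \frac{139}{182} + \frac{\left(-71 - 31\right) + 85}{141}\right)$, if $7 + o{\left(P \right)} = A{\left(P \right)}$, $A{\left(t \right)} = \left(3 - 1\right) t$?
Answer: $- \frac{1148155}{3666} \approx -313.19$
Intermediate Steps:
$A{\left(t \right)} = 2 t$
$o{\left(P \right)} = -7 + 2 P$
$-307 + o{\left(7 \right)} \left(- \frac{139}{182} + \frac{\left(-71 - 31\right) + 85}{141}\right) = -307 + \left(-7 + 2 \cdot 7\right) \left(- \frac{139}{182} + \frac{\left(-71 - 31\right) + 85}{141}\right) = -307 + \left(-7 + 14\right) \left(\left(-139\right) \frac{1}{182} + \left(-102 + 85\right) \frac{1}{141}\right) = -307 + 7 \left(- \frac{139}{182} - \frac{17}{141}\right) = -307 + 7 \left(- \frac{22693}{25662}\right) = -307 - \frac{22693}{3666} = - \frac{1148155}{3666}$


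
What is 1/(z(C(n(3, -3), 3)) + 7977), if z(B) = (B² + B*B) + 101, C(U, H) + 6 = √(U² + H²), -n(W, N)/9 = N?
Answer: 4813/46117394 + 18*√82/23058697 ≈ 0.00011143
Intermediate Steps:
n(W, N) = -9*N
C(U, H) = -6 + √(H² + U²) (C(U, H) = -6 + √(U² + H²) = -6 + √(H² + U²))
z(B) = 101 + 2*B² (z(B) = (B² + B²) + 101 = 2*B² + 101 = 101 + 2*B²)
1/(z(C(n(3, -3), 3)) + 7977) = 1/((101 + 2*(-6 + √(3² + (-9*(-3))²))²) + 7977) = 1/((101 + 2*(-6 + √(9 + 27²))²) + 7977) = 1/((101 + 2*(-6 + √(9 + 729))²) + 7977) = 1/((101 + 2*(-6 + √738)²) + 7977) = 1/((101 + 2*(-6 + 3*√82)²) + 7977) = 1/(8078 + 2*(-6 + 3*√82)²)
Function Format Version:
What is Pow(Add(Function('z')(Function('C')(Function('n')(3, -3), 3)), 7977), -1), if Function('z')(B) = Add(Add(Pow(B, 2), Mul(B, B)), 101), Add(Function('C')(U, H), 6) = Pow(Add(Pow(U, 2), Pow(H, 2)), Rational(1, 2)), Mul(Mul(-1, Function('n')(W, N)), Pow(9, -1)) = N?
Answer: Add(Rational(4813, 46117394), Mul(Rational(18, 23058697), Pow(82, Rational(1, 2)))) ≈ 0.00011143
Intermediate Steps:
Function('n')(W, N) = Mul(-9, N)
Function('C')(U, H) = Add(-6, Pow(Add(Pow(H, 2), Pow(U, 2)), Rational(1, 2))) (Function('C')(U, H) = Add(-6, Pow(Add(Pow(U, 2), Pow(H, 2)), Rational(1, 2))) = Add(-6, Pow(Add(Pow(H, 2), Pow(U, 2)), Rational(1, 2))))
Function('z')(B) = Add(101, Mul(2, Pow(B, 2))) (Function('z')(B) = Add(Add(Pow(B, 2), Pow(B, 2)), 101) = Add(Mul(2, Pow(B, 2)), 101) = Add(101, Mul(2, Pow(B, 2))))
Pow(Add(Function('z')(Function('C')(Function('n')(3, -3), 3)), 7977), -1) = Pow(Add(Add(101, Mul(2, Pow(Add(-6, Pow(Add(Pow(3, 2), Pow(Mul(-9, -3), 2)), Rational(1, 2))), 2))), 7977), -1) = Pow(Add(Add(101, Mul(2, Pow(Add(-6, Pow(Add(9, Pow(27, 2)), Rational(1, 2))), 2))), 7977), -1) = Pow(Add(Add(101, Mul(2, Pow(Add(-6, Pow(Add(9, 729), Rational(1, 2))), 2))), 7977), -1) = Pow(Add(Add(101, Mul(2, Pow(Add(-6, Pow(738, Rational(1, 2))), 2))), 7977), -1) = Pow(Add(Add(101, Mul(2, Pow(Add(-6, Mul(3, Pow(82, Rational(1, 2)))), 2))), 7977), -1) = Pow(Add(8078, Mul(2, Pow(Add(-6, Mul(3, Pow(82, Rational(1, 2)))), 2))), -1)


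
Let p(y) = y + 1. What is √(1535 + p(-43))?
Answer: √1493 ≈ 38.639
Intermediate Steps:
p(y) = 1 + y
√(1535 + p(-43)) = √(1535 + (1 - 43)) = √(1535 - 42) = √1493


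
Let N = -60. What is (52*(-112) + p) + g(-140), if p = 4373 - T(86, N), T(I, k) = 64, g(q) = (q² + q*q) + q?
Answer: 37545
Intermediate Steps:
g(q) = q + 2*q² (g(q) = (q² + q²) + q = 2*q² + q = q + 2*q²)
p = 4309 (p = 4373 - 1*64 = 4373 - 64 = 4309)
(52*(-112) + p) + g(-140) = (52*(-112) + 4309) - 140*(1 + 2*(-140)) = (-5824 + 4309) - 140*(1 - 280) = -1515 - 140*(-279) = -1515 + 39060 = 37545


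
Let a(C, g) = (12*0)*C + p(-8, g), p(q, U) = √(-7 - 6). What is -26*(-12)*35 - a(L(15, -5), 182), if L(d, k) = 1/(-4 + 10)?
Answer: 10920 - I*√13 ≈ 10920.0 - 3.6056*I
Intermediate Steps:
L(d, k) = ⅙ (L(d, k) = 1/6 = ⅙)
p(q, U) = I*√13 (p(q, U) = √(-13) = I*√13)
a(C, g) = I*√13 (a(C, g) = (12*0)*C + I*√13 = 0*C + I*√13 = 0 + I*√13 = I*√13)
-26*(-12)*35 - a(L(15, -5), 182) = -26*(-12)*35 - I*√13 = 312*35 - I*√13 = 10920 - I*√13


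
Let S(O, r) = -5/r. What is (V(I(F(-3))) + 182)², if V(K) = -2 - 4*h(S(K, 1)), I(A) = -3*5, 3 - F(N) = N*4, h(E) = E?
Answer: 40000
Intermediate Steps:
F(N) = 3 - 4*N (F(N) = 3 - N*4 = 3 - 4*N)
I(A) = -15
V(K) = 18 (V(K) = -2 - (-20)/1 = -2 - (-20) = -2 - 4*(-5) = -2 + 20 = 18)
(V(I(F(-3))) + 182)² = (18 + 182)² = 200² = 40000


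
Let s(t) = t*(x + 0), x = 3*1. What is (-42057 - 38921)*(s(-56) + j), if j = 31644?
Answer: -2548863528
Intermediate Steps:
x = 3
s(t) = 3*t (s(t) = t*(3 + 0) = t*3 = 3*t)
(-42057 - 38921)*(s(-56) + j) = (-42057 - 38921)*(3*(-56) + 31644) = -80978*(-168 + 31644) = -80978*31476 = -2548863528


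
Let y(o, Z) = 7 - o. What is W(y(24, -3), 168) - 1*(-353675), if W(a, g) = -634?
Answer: 353041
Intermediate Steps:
W(y(24, -3), 168) - 1*(-353675) = -634 - 1*(-353675) = -634 + 353675 = 353041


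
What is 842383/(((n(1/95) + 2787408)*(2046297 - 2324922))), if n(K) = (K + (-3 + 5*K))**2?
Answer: -304100263/280368468531945 ≈ -1.0846e-6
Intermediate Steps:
n(K) = (-3 + 6*K)**2
842383/(((n(1/95) + 2787408)*(2046297 - 2324922))) = 842383/(((9*(-1 + 2/95)**2 + 2787408)*(2046297 - 2324922))) = 842383/(((9*(-1 + 2*(1/95))**2 + 2787408)*(-278625))) = 842383/(((9*(-1 + 2/95)**2 + 2787408)*(-278625))) = 842383/(((9*(-93/95)**2 + 2787408)*(-278625))) = 842383/(((9*(8649/9025) + 2787408)*(-278625))) = 842383/(((77841/9025 + 2787408)*(-278625))) = 842383/(((25156435041/9025)*(-278625))) = 842383/(-280368468531945/361) = 842383*(-361/280368468531945) = -304100263/280368468531945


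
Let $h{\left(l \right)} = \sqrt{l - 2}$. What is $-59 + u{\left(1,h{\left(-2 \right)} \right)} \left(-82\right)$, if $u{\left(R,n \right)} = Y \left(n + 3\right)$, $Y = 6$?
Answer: $-1535 - 984 i \approx -1535.0 - 984.0 i$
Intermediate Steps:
$h{\left(l \right)} = \sqrt{-2 + l}$
$u{\left(R,n \right)} = 18 + 6 n$ ($u{\left(R,n \right)} = 6 \left(n + 3\right) = 6 \left(3 + n\right) = 18 + 6 n$)
$-59 + u{\left(1,h{\left(-2 \right)} \right)} \left(-82\right) = -59 + \left(18 + 6 \sqrt{-2 - 2}\right) \left(-82\right) = -59 + \left(18 + 6 \sqrt{-4}\right) \left(-82\right) = -59 + \left(18 + 6 \cdot 2 i\right) \left(-82\right) = -59 + \left(18 + 12 i\right) \left(-82\right) = -59 - \left(1476 + 984 i\right) = -1535 - 984 i$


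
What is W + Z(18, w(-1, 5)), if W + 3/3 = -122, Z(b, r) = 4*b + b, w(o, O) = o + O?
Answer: -33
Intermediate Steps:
w(o, O) = O + o
Z(b, r) = 5*b
W = -123 (W = -1 - 122 = -123)
W + Z(18, w(-1, 5)) = -123 + 5*18 = -123 + 90 = -33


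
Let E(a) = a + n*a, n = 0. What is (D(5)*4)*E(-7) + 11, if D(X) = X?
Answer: -129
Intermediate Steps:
E(a) = a (E(a) = a + 0*a = a + 0 = a)
(D(5)*4)*E(-7) + 11 = (5*4)*(-7) + 11 = 20*(-7) + 11 = -140 + 11 = -129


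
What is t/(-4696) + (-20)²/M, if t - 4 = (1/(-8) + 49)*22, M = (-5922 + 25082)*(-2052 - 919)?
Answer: -6143749393/26731679456 ≈ -0.22983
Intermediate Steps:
M = -56924360 (M = 19160*(-2971) = -56924360)
t = 4317/4 (t = 4 + (1/(-8) + 49)*22 = 4 + (-⅛ + 49)*22 = 4 + (391/8)*22 = 4 + 4301/4 = 4317/4 ≈ 1079.3)
t/(-4696) + (-20)²/M = (4317/4)/(-4696) + (-20)²/(-56924360) = (4317/4)*(-1/4696) + 400*(-1/56924360) = -4317/18784 - 10/1423109 = -6143749393/26731679456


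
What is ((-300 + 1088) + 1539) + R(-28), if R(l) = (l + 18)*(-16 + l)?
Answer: 2767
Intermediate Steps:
R(l) = (-16 + l)*(18 + l) (R(l) = (18 + l)*(-16 + l) = (-16 + l)*(18 + l))
((-300 + 1088) + 1539) + R(-28) = ((-300 + 1088) + 1539) + (-288 + (-28)² + 2*(-28)) = (788 + 1539) + (-288 + 784 - 56) = 2327 + 440 = 2767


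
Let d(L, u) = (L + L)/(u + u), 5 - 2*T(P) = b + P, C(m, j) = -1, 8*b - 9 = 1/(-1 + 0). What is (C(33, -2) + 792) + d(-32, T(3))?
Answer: 727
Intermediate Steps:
b = 1 (b = 9/8 + 1/(8*(-1 + 0)) = 9/8 + (⅛)/(-1) = 9/8 + (⅛)*(-1) = 9/8 - ⅛ = 1)
T(P) = 2 - P/2 (T(P) = 5/2 - (1 + P)/2 = 5/2 + (-½ - P/2) = 2 - P/2)
d(L, u) = L/u (d(L, u) = (2*L)/((2*u)) = (2*L)*(1/(2*u)) = L/u)
(C(33, -2) + 792) + d(-32, T(3)) = (-1 + 792) - 32/(2 - ½*3) = 791 - 32/(2 - 3/2) = 791 - 32/½ = 791 - 32*2 = 791 - 64 = 727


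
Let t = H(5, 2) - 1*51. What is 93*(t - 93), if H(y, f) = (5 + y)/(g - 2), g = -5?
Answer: -94674/7 ≈ -13525.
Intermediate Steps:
H(y, f) = -5/7 - y/7 (H(y, f) = (5 + y)/(-5 - 2) = (5 + y)/(-7) = (5 + y)*(-⅐) = -5/7 - y/7)
t = -367/7 (t = (-5/7 - ⅐*5) - 1*51 = (-5/7 - 5/7) - 51 = -10/7 - 51 = -367/7 ≈ -52.429)
93*(t - 93) = 93*(-367/7 - 93) = 93*(-1018/7) = -94674/7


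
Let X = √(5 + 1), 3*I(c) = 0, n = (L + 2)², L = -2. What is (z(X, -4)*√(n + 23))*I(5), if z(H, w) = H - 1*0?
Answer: 0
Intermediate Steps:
n = 0 (n = (-2 + 2)² = 0² = 0)
I(c) = 0 (I(c) = (⅓)*0 = 0)
X = √6 ≈ 2.4495
z(H, w) = H (z(H, w) = H + 0 = H)
(z(X, -4)*√(n + 23))*I(5) = (√6*√(0 + 23))*0 = (√6*√23)*0 = √138*0 = 0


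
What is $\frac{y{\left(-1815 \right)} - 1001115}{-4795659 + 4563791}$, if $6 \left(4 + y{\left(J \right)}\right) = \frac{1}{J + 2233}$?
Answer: $\frac{2510806451}{581524944} \approx 4.3176$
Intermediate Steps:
$y{\left(J \right)} = -4 + \frac{1}{6 \left(2233 + J\right)}$ ($y{\left(J \right)} = -4 + \frac{1}{6 \left(J + 2233\right)} = -4 + \frac{1}{6 \left(2233 + J\right)}$)
$\frac{y{\left(-1815 \right)} - 1001115}{-4795659 + 4563791} = \frac{\frac{-53591 - -43560}{6 \left(2233 - 1815\right)} - 1001115}{-4795659 + 4563791} = \frac{\frac{-53591 + 43560}{6 \cdot 418} - 1001115}{-231868} = \left(\frac{1}{6} \cdot \frac{1}{418} \left(-10031\right) - 1001115\right) \left(- \frac{1}{231868}\right) = \left(- \frac{10031}{2508} - 1001115\right) \left(- \frac{1}{231868}\right) = \left(- \frac{2510806451}{2508}\right) \left(- \frac{1}{231868}\right) = \frac{2510806451}{581524944}$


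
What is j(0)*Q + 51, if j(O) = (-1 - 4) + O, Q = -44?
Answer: 271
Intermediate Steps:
j(O) = -5 + O
j(0)*Q + 51 = (-5 + 0)*(-44) + 51 = -5*(-44) + 51 = 220 + 51 = 271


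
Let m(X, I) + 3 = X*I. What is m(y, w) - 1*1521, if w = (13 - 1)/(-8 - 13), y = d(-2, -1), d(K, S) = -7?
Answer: -1520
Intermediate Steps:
y = -7
w = -4/7 (w = 12/(-21) = 12*(-1/21) = -4/7 ≈ -0.57143)
m(X, I) = -3 + I*X (m(X, I) = -3 + X*I = -3 + I*X)
m(y, w) - 1*1521 = (-3 - 4/7*(-7)) - 1*1521 = (-3 + 4) - 1521 = 1 - 1521 = -1520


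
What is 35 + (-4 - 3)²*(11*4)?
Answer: 2191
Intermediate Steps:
35 + (-4 - 3)²*(11*4) = 35 + (-7)²*44 = 35 + 49*44 = 35 + 2156 = 2191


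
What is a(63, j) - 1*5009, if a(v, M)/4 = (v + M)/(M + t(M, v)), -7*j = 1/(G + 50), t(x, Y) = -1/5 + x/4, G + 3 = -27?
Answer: -727157/117 ≈ -6215.0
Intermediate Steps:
G = -30 (G = -3 - 27 = -30)
t(x, Y) = -⅕ + x/4 (t(x, Y) = -1*⅕ + x*(¼) = -⅕ + x/4)
j = -1/140 (j = -1/(7*(-30 + 50)) = -⅐/20 = -⅐*1/20 = -1/140 ≈ -0.0071429)
a(v, M) = 4*(M + v)/(-⅕ + 5*M/4) (a(v, M) = 4*((v + M)/(M + (-⅕ + M/4))) = 4*((M + v)/(-⅕ + 5*M/4)) = 4*(M + v)/(-⅕ + 5*M/4))
a(63, j) - 1*5009 = 80*(-1/140 + 63)/(-4 + 25*(-1/140)) - 1*5009 = 80*(8819/140)/(-4 - 5/28) - 5009 = 80*(8819/140)/(-117/28) - 5009 = 80*(-28/117)*(8819/140) - 5009 = -141104/117 - 5009 = -727157/117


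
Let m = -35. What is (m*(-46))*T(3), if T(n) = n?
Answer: 4830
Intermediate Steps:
(m*(-46))*T(3) = -35*(-46)*3 = 1610*3 = 4830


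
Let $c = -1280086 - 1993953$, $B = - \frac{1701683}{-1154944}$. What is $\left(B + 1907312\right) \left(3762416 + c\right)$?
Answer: $\frac{1075816513854051547}{1154944} \approx 9.3149 \cdot 10^{11}$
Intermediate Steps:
$B = \frac{1701683}{1154944}$ ($B = \left(-1701683\right) \left(- \frac{1}{1154944}\right) = \frac{1701683}{1154944} \approx 1.4734$)
$c = -3274039$ ($c = -1280086 - 1993953 = -3274039$)
$\left(B + 1907312\right) \left(3762416 + c\right) = \left(\frac{1701683}{1154944} + 1907312\right) \left(3762416 - 3274039\right) = \frac{2202840252211}{1154944} \cdot 488377 = \frac{1075816513854051547}{1154944}$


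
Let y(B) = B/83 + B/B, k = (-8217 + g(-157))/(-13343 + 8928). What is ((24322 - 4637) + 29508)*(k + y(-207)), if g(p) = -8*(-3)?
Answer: 6520974887/366445 ≈ 17795.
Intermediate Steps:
g(p) = 24
k = 8193/4415 (k = (-8217 + 24)/(-13343 + 8928) = -8193/(-4415) = -8193*(-1/4415) = 8193/4415 ≈ 1.8557)
y(B) = 1 + B/83 (y(B) = B*(1/83) + 1 = B/83 + 1 = 1 + B/83)
((24322 - 4637) + 29508)*(k + y(-207)) = ((24322 - 4637) + 29508)*(8193/4415 + (1 + (1/83)*(-207))) = (19685 + 29508)*(8193/4415 + (1 - 207/83)) = 49193*(8193/4415 - 124/83) = 49193*(132559/366445) = 6520974887/366445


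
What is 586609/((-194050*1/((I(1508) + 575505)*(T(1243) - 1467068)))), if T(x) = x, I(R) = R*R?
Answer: 98009915574240793/7762 ≈ 1.2627e+13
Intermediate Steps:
I(R) = R²
586609/((-194050*1/((I(1508) + 575505)*(T(1243) - 1467068)))) = 586609/((-194050*1/((1243 - 1467068)*(1508² + 575505)))) = 586609/((-194050*(-1/(1465825*(2274064 + 575505))))) = 586609/((-194050/(2849569*(-1465825)))) = 586609/((-194050/(-4176969479425))) = 586609/((-194050*(-1/4176969479425))) = 586609/(7762/167078779177) = 586609*(167078779177/7762) = 98009915574240793/7762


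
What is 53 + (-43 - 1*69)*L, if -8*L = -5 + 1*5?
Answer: 53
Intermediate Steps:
L = 0 (L = -(-5 + 1*5)/8 = -(-5 + 5)/8 = -⅛*0 = 0)
53 + (-43 - 1*69)*L = 53 + (-43 - 1*69)*0 = 53 + (-43 - 69)*0 = 53 - 112*0 = 53 + 0 = 53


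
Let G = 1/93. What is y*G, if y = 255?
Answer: 85/31 ≈ 2.7419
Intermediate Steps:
G = 1/93 ≈ 0.010753
y*G = 255*(1/93) = 85/31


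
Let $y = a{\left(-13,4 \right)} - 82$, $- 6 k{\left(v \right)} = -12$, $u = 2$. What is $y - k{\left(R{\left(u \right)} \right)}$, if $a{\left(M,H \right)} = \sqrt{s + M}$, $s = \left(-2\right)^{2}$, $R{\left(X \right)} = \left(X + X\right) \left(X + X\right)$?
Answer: $-84 + 3 i \approx -84.0 + 3.0 i$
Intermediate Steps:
$R{\left(X \right)} = 4 X^{2}$ ($R{\left(X \right)} = 2 X 2 X = 4 X^{2}$)
$s = 4$
$k{\left(v \right)} = 2$ ($k{\left(v \right)} = \left(- \frac{1}{6}\right) \left(-12\right) = 2$)
$a{\left(M,H \right)} = \sqrt{4 + M}$
$y = -82 + 3 i$ ($y = \sqrt{4 - 13} - 82 = \sqrt{-9} - 82 = 3 i - 82 = -82 + 3 i \approx -82.0 + 3.0 i$)
$y - k{\left(R{\left(u \right)} \right)} = \left(-82 + 3 i\right) - 2 = -84 + 3 i$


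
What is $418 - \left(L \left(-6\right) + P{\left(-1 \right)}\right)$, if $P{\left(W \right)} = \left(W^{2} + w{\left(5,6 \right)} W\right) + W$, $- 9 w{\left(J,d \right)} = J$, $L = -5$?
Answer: $\frac{3487}{9} \approx 387.44$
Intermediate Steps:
$w{\left(J,d \right)} = - \frac{J}{9}$
$P{\left(W \right)} = W^{2} + \frac{4 W}{9}$ ($P{\left(W \right)} = \left(W^{2} + \left(- \frac{1}{9}\right) 5 W\right) + W = \left(W^{2} - \frac{5 W}{9}\right) + W = W^{2} + \frac{4 W}{9}$)
$418 - \left(L \left(-6\right) + P{\left(-1 \right)}\right) = 418 - \left(\left(-5\right) \left(-6\right) + \frac{1}{9} \left(-1\right) \left(4 + 9 \left(-1\right)\right)\right) = 418 - \left(30 + \frac{1}{9} \left(-1\right) \left(4 - 9\right)\right) = 418 - \left(30 + \frac{1}{9} \left(-1\right) \left(-5\right)\right) = 418 - \left(30 + \frac{5}{9}\right) = 418 - \frac{275}{9} = \frac{3487}{9}$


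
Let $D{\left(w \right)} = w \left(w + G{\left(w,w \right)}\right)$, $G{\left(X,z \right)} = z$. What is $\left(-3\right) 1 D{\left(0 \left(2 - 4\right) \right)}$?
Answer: $0$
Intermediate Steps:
$D{\left(w \right)} = 2 w^{2}$ ($D{\left(w \right)} = w \left(w + w\right) = w 2 w = 2 w^{2}$)
$\left(-3\right) 1 D{\left(0 \left(2 - 4\right) \right)} = \left(-3\right) 1 \cdot 2 \left(0 \left(2 - 4\right)\right)^{2} = - 3 \cdot 2 \left(0 \left(-2\right)\right)^{2} = - 3 \cdot 2 \cdot 0^{2} = - 3 \cdot 2 \cdot 0 = \left(-3\right) 0 = 0$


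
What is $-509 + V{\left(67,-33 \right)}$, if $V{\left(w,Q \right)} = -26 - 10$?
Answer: $-545$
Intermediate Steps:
$V{\left(w,Q \right)} = -36$ ($V{\left(w,Q \right)} = -26 - 10 = -36$)
$-509 + V{\left(67,-33 \right)} = -509 - 36 = -545$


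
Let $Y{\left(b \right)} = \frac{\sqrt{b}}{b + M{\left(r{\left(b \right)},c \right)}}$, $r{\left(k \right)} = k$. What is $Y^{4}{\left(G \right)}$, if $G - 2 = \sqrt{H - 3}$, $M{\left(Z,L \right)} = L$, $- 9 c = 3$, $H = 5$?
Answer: $\frac{101574}{2401} - \frac{71604 \sqrt{2}}{2401} \approx 0.12938$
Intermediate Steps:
$c = - \frac{1}{3}$ ($c = \left(- \frac{1}{9}\right) 3 = - \frac{1}{3} \approx -0.33333$)
$G = 2 + \sqrt{2}$ ($G = 2 + \sqrt{5 - 3} = 2 + \sqrt{2} \approx 3.4142$)
$Y{\left(b \right)} = \frac{\sqrt{b}}{- \frac{1}{3} + b}$ ($Y{\left(b \right)} = \frac{\sqrt{b}}{b - \frac{1}{3}} = \frac{\sqrt{b}}{- \frac{1}{3} + b}$)
$Y^{4}{\left(G \right)} = \left(\frac{3 \sqrt{2 + \sqrt{2}}}{-1 + 3 \left(2 + \sqrt{2}\right)}\right)^{4} = \left(\frac{3 \sqrt{2 + \sqrt{2}}}{-1 + \left(6 + 3 \sqrt{2}\right)}\right)^{4} = \left(\frac{3 \sqrt{2 + \sqrt{2}}}{5 + 3 \sqrt{2}}\right)^{4} = \frac{81 \left(2 + \sqrt{2}\right)^{2}}{\left(5 + 3 \sqrt{2}\right)^{4}}$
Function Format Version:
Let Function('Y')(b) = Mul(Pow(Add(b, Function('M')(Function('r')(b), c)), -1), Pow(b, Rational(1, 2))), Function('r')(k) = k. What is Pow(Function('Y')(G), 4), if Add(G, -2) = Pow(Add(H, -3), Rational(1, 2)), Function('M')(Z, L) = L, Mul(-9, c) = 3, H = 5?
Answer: Add(Rational(101574, 2401), Mul(Rational(-71604, 2401), Pow(2, Rational(1, 2)))) ≈ 0.12938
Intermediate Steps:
c = Rational(-1, 3) (c = Mul(Rational(-1, 9), 3) = Rational(-1, 3) ≈ -0.33333)
G = Add(2, Pow(2, Rational(1, 2))) (G = Add(2, Pow(Add(5, -3), Rational(1, 2))) = Add(2, Pow(2, Rational(1, 2))) ≈ 3.4142)
Function('Y')(b) = Mul(Pow(b, Rational(1, 2)), Pow(Add(Rational(-1, 3), b), -1)) (Function('Y')(b) = Mul(Pow(Add(b, Rational(-1, 3)), -1), Pow(b, Rational(1, 2))) = Mul(Pow(Add(Rational(-1, 3), b), -1), Pow(b, Rational(1, 2))) = Mul(Pow(b, Rational(1, 2)), Pow(Add(Rational(-1, 3), b), -1)))
Pow(Function('Y')(G), 4) = Pow(Mul(3, Pow(Add(2, Pow(2, Rational(1, 2))), Rational(1, 2)), Pow(Add(-1, Mul(3, Add(2, Pow(2, Rational(1, 2))))), -1)), 4) = Pow(Mul(3, Pow(Add(2, Pow(2, Rational(1, 2))), Rational(1, 2)), Pow(Add(-1, Add(6, Mul(3, Pow(2, Rational(1, 2))))), -1)), 4) = Pow(Mul(3, Pow(Add(2, Pow(2, Rational(1, 2))), Rational(1, 2)), Pow(Add(5, Mul(3, Pow(2, Rational(1, 2)))), -1)), 4) = Mul(81, Pow(Add(2, Pow(2, Rational(1, 2))), 2), Pow(Add(5, Mul(3, Pow(2, Rational(1, 2)))), -4))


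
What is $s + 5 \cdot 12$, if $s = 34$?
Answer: $94$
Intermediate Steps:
$s + 5 \cdot 12 = 34 + 5 \cdot 12 = 34 + 60 = 94$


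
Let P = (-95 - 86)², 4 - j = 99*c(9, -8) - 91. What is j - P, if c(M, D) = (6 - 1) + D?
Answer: -32369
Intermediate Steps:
c(M, D) = 5 + D
j = 392 (j = 4 - (99*(5 - 8) - 91) = 4 - (99*(-3) - 91) = 4 - (-297 - 91) = 4 - 1*(-388) = 4 + 388 = 392)
P = 32761 (P = (-181)² = 32761)
j - P = 392 - 1*32761 = 392 - 32761 = -32369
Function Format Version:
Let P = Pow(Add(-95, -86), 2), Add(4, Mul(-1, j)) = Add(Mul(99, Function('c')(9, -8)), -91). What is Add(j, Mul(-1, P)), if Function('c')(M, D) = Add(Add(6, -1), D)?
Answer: -32369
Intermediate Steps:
Function('c')(M, D) = Add(5, D)
j = 392 (j = Add(4, Mul(-1, Add(Mul(99, Add(5, -8)), -91))) = Add(4, Mul(-1, Add(Mul(99, -3), -91))) = Add(4, Mul(-1, Add(-297, -91))) = Add(4, Mul(-1, -388)) = Add(4, 388) = 392)
P = 32761 (P = Pow(-181, 2) = 32761)
Add(j, Mul(-1, P)) = Add(392, Mul(-1, 32761)) = Add(392, -32761) = -32369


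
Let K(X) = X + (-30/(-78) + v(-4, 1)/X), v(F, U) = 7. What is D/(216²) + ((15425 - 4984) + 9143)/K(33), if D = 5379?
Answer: 130686530381/224150976 ≈ 583.03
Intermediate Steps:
K(X) = 5/13 + X + 7/X (K(X) = X + (-30/(-78) + 7/X) = X + (-30*(-1/78) + 7/X) = X + (5/13 + 7/X) = 5/13 + X + 7/X)
D/(216²) + ((15425 - 4984) + 9143)/K(33) = 5379/(216²) + ((15425 - 4984) + 9143)/(5/13 + 33 + 7/33) = 5379/46656 + (10441 + 9143)/(5/13 + 33 + 7*(1/33)) = 5379*(1/46656) + 19584/(5/13 + 33 + 7/33) = 1793/15552 + 19584/(14413/429) = 1793/15552 + 19584*(429/14413) = 1793/15552 + 8401536/14413 = 130686530381/224150976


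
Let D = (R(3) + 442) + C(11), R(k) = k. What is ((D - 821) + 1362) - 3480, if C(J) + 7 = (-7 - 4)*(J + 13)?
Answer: -2765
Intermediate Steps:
C(J) = -150 - 11*J (C(J) = -7 + (-7 - 4)*(J + 13) = -7 - 11*(13 + J) = -7 + (-143 - 11*J) = -150 - 11*J)
D = 174 (D = (3 + 442) + (-150 - 11*11) = 445 + (-150 - 121) = 445 - 271 = 174)
((D - 821) + 1362) - 3480 = ((174 - 821) + 1362) - 3480 = (-647 + 1362) - 3480 = 715 - 3480 = -2765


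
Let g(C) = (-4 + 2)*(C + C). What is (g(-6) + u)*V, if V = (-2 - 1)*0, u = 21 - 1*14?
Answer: 0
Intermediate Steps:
u = 7 (u = 21 - 14 = 7)
V = 0 (V = -3*0 = 0)
g(C) = -4*C
(g(-6) + u)*V = (-4*(-6) + 7)*0 = (24 + 7)*0 = 31*0 = 0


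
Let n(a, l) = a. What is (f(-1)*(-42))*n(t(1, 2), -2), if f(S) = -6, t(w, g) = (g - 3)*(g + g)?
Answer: -1008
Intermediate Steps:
t(w, g) = 2*g*(-3 + g) (t(w, g) = (-3 + g)*(2*g) = 2*g*(-3 + g))
(f(-1)*(-42))*n(t(1, 2), -2) = (-6*(-42))*(2*2*(-3 + 2)) = 252*(2*2*(-1)) = 252*(-4) = -1008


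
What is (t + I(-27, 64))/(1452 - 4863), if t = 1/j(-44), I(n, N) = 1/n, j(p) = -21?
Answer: 16/644679 ≈ 2.4819e-5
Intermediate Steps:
t = -1/21 (t = 1/(-21) = -1/21 ≈ -0.047619)
(t + I(-27, 64))/(1452 - 4863) = (-1/21 + 1/(-27))/(1452 - 4863) = (-1/21 - 1/27)/(-3411) = -16/189*(-1/3411) = 16/644679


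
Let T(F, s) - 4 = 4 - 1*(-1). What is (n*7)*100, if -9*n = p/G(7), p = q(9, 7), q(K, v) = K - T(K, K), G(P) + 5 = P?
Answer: 0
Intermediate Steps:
G(P) = -5 + P
T(F, s) = 9 (T(F, s) = 4 + (4 - 1*(-1)) = 4 + (4 + 1) = 4 + 5 = 9)
q(K, v) = -9 + K (q(K, v) = K - 1*9 = K - 9 = -9 + K)
p = 0 (p = -9 + 9 = 0)
n = 0 (n = -0/(-5 + 7) = -0/2 = -⅑*0 = 0)
(n*7)*100 = (0*7)*100 = 0*100 = 0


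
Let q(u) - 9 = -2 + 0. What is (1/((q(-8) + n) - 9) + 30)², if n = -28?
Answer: 808201/900 ≈ 898.00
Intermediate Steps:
q(u) = 7 (q(u) = 9 + (-2 + 0) = 9 - 2 = 7)
(1/((q(-8) + n) - 9) + 30)² = (1/((7 - 28) - 9) + 30)² = (1/(-21 - 9) + 30)² = (1/(-30) + 30)² = (-1/30 + 30)² = (899/30)² = 808201/900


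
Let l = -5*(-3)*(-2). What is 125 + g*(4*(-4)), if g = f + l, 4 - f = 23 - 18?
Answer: 621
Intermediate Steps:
f = -1 (f = 4 - (23 - 18) = 4 - 1*5 = 4 - 5 = -1)
l = -30 (l = 15*(-2) = -30)
g = -31 (g = -1 - 30 = -31)
125 + g*(4*(-4)) = 125 - 124*(-4) = 125 - 31*(-16) = 125 + 496 = 621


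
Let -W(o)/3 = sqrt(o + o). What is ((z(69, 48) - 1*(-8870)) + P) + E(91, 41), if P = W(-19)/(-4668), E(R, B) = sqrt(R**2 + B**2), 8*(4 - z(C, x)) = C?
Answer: 70923/8 + sqrt(9962) + I*sqrt(38)/1556 ≈ 8965.2 + 0.0039617*I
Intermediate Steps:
W(o) = -3*sqrt(2)*sqrt(o) (W(o) = -3*sqrt(o + o) = -3*sqrt(2)*sqrt(o))
z(C, x) = 4 - C/8
E(R, B) = sqrt(B**2 + R**2)
P = I*sqrt(38)/1556 (P = -3*sqrt(2)*sqrt(-19)/(-4668) = -3*sqrt(2)*I*sqrt(19)*(-1/4668) = -3*I*sqrt(38)*(-1/4668) = I*sqrt(38)/1556 ≈ 0.0039617*I)
((z(69, 48) - 1*(-8870)) + P) + E(91, 41) = (((4 - 1/8*69) - 1*(-8870)) + I*sqrt(38)/1556) + sqrt(41**2 + 91**2) = (((4 - 69/8) + 8870) + I*sqrt(38)/1556) + sqrt(1681 + 8281) = ((-37/8 + 8870) + I*sqrt(38)/1556) + sqrt(9962) = (70923/8 + I*sqrt(38)/1556) + sqrt(9962) = 70923/8 + sqrt(9962) + I*sqrt(38)/1556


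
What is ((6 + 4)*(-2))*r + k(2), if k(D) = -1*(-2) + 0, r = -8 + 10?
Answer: -38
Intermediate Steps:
r = 2
k(D) = 2 (k(D) = 2 + 0 = 2)
((6 + 4)*(-2))*r + k(2) = ((6 + 4)*(-2))*2 + 2 = (10*(-2))*2 + 2 = -20*2 + 2 = -40 + 2 = -38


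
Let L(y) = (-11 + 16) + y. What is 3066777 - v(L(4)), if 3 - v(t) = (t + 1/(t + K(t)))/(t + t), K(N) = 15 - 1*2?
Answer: 1214442703/396 ≈ 3.0668e+6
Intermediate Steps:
K(N) = 13 (K(N) = 15 - 2 = 13)
L(y) = 5 + y
v(t) = 3 - (t + 1/(13 + t))/(2*t) (v(t) = 3 - (t + 1/(t + 13))/(t + t) = 3 - (t + 1/(13 + t))/(2*t))
3066777 - v(L(4)) = 3066777 - (-1 + 5*(5 + 4)**2 + 65*(5 + 4))/(2*(5 + 4)*(13 + (5 + 4))) = 3066777 - (-1 + 5*9**2 + 65*9)/(2*9*(13 + 9)) = 3066777 - (-1 + 5*81 + 585)/(2*9*22) = 3066777 - (-1 + 405 + 585)/(2*9*22) = 3066777 - 989/(2*9*22) = 3066777 - 1*989/396 = 3066777 - 989/396 = 1214442703/396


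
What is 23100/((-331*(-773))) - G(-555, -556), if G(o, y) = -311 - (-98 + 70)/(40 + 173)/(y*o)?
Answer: 1307920417588264/4204311391755 ≈ 311.09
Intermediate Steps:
G(o, y) = -311 + 28/(213*o*y) (G(o, y) = -311 - (-28/213)/(o*y) = -311 - (-28*1/213)*1/(o*y) = -311 - (-28)*1/(o*y)/213 = -311 - (-28)/(213*o*y) = -311 + 28/(213*o*y))
23100/((-331*(-773))) - G(-555, -556) = 23100/((-331*(-773))) - (-311 + (28/213)/(-555*(-556))) = 23100/255863 - (-311 + (28/213)*(-1/555)*(-1/556)) = 23100*(1/255863) - (-311 + 7/16431885) = 23100/255863 - 1*(-5110316228/16431885) = 23100/255863 + 5110316228/16431885 = 1307920417588264/4204311391755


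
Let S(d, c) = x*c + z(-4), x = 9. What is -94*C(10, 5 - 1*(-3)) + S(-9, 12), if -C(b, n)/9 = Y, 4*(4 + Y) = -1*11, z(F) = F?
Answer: -11213/2 ≈ -5606.5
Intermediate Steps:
S(d, c) = -4 + 9*c (S(d, c) = 9*c - 4 = -4 + 9*c)
Y = -27/4 (Y = -4 + (-1*11)/4 = -4 + (¼)*(-11) = -4 - 11/4 = -27/4 ≈ -6.7500)
C(b, n) = 243/4 (C(b, n) = -9*(-27/4) = 243/4)
-94*C(10, 5 - 1*(-3)) + S(-9, 12) = -94*243/4 + (-4 + 9*12) = -11421/2 + (-4 + 108) = -11421/2 + 104 = -11213/2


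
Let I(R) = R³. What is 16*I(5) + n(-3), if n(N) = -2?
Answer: 1998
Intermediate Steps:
16*I(5) + n(-3) = 16*5³ - 2 = 16*125 - 2 = 2000 - 2 = 1998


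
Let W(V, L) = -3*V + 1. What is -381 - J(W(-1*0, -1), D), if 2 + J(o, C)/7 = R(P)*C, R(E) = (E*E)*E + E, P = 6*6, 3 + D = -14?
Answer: 5555981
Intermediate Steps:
D = -17 (D = -3 - 14 = -17)
P = 36
W(V, L) = 1 - 3*V
R(E) = E + E**3 (R(E) = E**2*E + E = E**3 + E = E + E**3)
J(o, C) = -14 + 326844*C (J(o, C) = -14 + 7*((36 + 36**3)*C) = -14 + 7*((36 + 46656)*C) = -14 + 7*(46692*C) = -14 + 326844*C)
-381 - J(W(-1*0, -1), D) = -381 - (-14 + 326844*(-17)) = -381 - (-14 - 5556348) = -381 - 1*(-5556362) = -381 + 5556362 = 5555981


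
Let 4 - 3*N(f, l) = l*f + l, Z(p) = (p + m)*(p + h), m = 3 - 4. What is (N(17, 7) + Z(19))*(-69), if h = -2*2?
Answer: -15824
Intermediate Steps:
m = -1
h = -4
Z(p) = (-1 + p)*(-4 + p) (Z(p) = (p - 1)*(p - 4) = (-1 + p)*(-4 + p))
N(f, l) = 4/3 - l/3 - f*l/3 (N(f, l) = 4/3 - (l*f + l)/3 = 4/3 - (f*l + l)/3 = 4/3 - (l + f*l)/3 = 4/3 + (-l/3 - f*l/3) = 4/3 - l/3 - f*l/3)
(N(17, 7) + Z(19))*(-69) = ((4/3 - ⅓*7 - ⅓*17*7) + (4 + 19² - 5*19))*(-69) = ((4/3 - 7/3 - 119/3) + (4 + 361 - 95))*(-69) = (-122/3 + 270)*(-69) = (688/3)*(-69) = -15824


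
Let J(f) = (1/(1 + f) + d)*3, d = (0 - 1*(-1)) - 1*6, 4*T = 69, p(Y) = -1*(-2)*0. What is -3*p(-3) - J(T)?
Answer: 1083/73 ≈ 14.836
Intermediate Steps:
p(Y) = 0 (p(Y) = 2*0 = 0)
T = 69/4 (T = (¼)*69 = 69/4 ≈ 17.250)
d = -5 (d = (0 + 1) - 6 = 1 - 6 = -5)
J(f) = -15 + 3/(1 + f) (J(f) = (1/(1 + f) - 5)*3 = (-5 + 1/(1 + f))*3 = -15 + 3/(1 + f))
-3*p(-3) - J(T) = -3*0 - 3*(-4 - 5*69/4)/(1 + 69/4) = 0 - 3*(-4 - 345/4)/73/4 = 0 - 3*4*(-361)/(73*4) = 0 - 1*(-1083/73) = 0 + 1083/73 = 1083/73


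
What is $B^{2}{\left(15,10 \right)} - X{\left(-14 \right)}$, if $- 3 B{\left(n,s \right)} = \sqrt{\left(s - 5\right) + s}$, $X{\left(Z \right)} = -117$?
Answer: $\frac{356}{3} \approx 118.67$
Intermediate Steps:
$B{\left(n,s \right)} = - \frac{\sqrt{-5 + 2 s}}{3}$ ($B{\left(n,s \right)} = - \frac{\sqrt{\left(s - 5\right) + s}}{3} = - \frac{\sqrt{\left(-5 + s\right) + s}}{3} = - \frac{\sqrt{-5 + 2 s}}{3}$)
$B^{2}{\left(15,10 \right)} - X{\left(-14 \right)} = \left(- \frac{\sqrt{-5 + 2 \cdot 10}}{3}\right)^{2} - -117 = \left(- \frac{\sqrt{-5 + 20}}{3}\right)^{2} + 117 = \left(- \frac{\sqrt{15}}{3}\right)^{2} + 117 = \frac{5}{3} + 117 = \frac{356}{3}$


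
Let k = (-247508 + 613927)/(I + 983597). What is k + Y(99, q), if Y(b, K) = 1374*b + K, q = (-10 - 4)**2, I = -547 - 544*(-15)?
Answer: 135024975039/991210 ≈ 1.3622e+5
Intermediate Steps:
I = 7613 (I = -547 + 8160 = 7613)
q = 196 (q = (-14)**2 = 196)
Y(b, K) = K + 1374*b
k = 366419/991210 (k = (-247508 + 613927)/(7613 + 983597) = 366419/991210 ≈ 0.36967)
k + Y(99, q) = 366419/991210 + (196 + 1374*99) = 366419/991210 + (196 + 136026) = 366419/991210 + 136222 = 135024975039/991210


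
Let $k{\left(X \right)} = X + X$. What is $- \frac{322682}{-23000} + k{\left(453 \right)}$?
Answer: $\frac{10580341}{11500} \approx 920.03$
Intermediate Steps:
$k{\left(X \right)} = 2 X$
$- \frac{322682}{-23000} + k{\left(453 \right)} = - \frac{322682}{-23000} + 2 \cdot 453 = \left(-322682\right) \left(- \frac{1}{23000}\right) + 906 = \frac{161341}{11500} + 906 = \frac{10580341}{11500}$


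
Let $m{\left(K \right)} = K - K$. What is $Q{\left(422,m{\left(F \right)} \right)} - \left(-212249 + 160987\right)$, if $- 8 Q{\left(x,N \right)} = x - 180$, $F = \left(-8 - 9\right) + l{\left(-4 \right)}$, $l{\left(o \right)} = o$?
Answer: $\frac{204927}{4} \approx 51232.0$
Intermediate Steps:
$F = -21$ ($F = \left(-8 - 9\right) - 4 = -17 - 4 = -21$)
$m{\left(K \right)} = 0$
$Q{\left(x,N \right)} = \frac{45}{2} - \frac{x}{8}$ ($Q{\left(x,N \right)} = - \frac{x - 180}{8} = - \frac{-180 + x}{8} = \frac{45}{2} - \frac{x}{8}$)
$Q{\left(422,m{\left(F \right)} \right)} - \left(-212249 + 160987\right) = \left(\frac{45}{2} - \frac{211}{4}\right) - \left(-212249 + 160987\right) = \left(\frac{45}{2} - \frac{211}{4}\right) - -51262 = - \frac{121}{4} + 51262 = \frac{204927}{4}$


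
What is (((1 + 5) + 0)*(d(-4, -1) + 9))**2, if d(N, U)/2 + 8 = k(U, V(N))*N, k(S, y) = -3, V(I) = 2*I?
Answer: 10404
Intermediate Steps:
d(N, U) = -16 - 6*N (d(N, U) = -16 + 2*(-3*N) = -16 - 6*N)
(((1 + 5) + 0)*(d(-4, -1) + 9))**2 = (((1 + 5) + 0)*((-16 - 6*(-4)) + 9))**2 = ((6 + 0)*((-16 + 24) + 9))**2 = (6*(8 + 9))**2 = (6*17)**2 = 102**2 = 10404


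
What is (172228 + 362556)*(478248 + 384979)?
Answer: 461639987968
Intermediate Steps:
(172228 + 362556)*(478248 + 384979) = 534784*863227 = 461639987968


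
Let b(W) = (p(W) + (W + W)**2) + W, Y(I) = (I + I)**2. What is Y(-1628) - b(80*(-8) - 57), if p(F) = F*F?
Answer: 8173188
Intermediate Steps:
p(F) = F**2
Y(I) = 4*I**2 (Y(I) = (2*I)**2 = 4*I**2)
b(W) = W + 5*W**2 (b(W) = (W**2 + (W + W)**2) + W = (W**2 + (2*W)**2) + W = (W**2 + 4*W**2) + W = 5*W**2 + W = W + 5*W**2)
Y(-1628) - b(80*(-8) - 57) = 4*(-1628)**2 - (80*(-8) - 57)*(1 + 5*(80*(-8) - 57)) = 4*2650384 - (-640 - 57)*(1 + 5*(-640 - 57)) = 10601536 - (-697)*(1 + 5*(-697)) = 10601536 - (-697)*(1 - 3485) = 10601536 - (-697)*(-3484) = 10601536 - 1*2428348 = 10601536 - 2428348 = 8173188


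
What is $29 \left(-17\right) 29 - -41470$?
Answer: $27173$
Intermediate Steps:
$29 \left(-17\right) 29 - -41470 = \left(-493\right) 29 + 41470 = -14297 + 41470 = 27173$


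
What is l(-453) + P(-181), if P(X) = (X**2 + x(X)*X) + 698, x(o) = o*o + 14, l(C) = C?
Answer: -5899269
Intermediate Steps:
x(o) = 14 + o**2 (x(o) = o**2 + 14 = 14 + o**2)
P(X) = 698 + X**2 + X*(14 + X**2) (P(X) = (X**2 + (14 + X**2)*X) + 698 = (X**2 + X*(14 + X**2)) + 698 = 698 + X**2 + X*(14 + X**2))
l(-453) + P(-181) = -453 + (698 + (-181)**2 - 181*(14 + (-181)**2)) = -453 + (698 + 32761 - 181*(14 + 32761)) = -453 + (698 + 32761 - 181*32775) = -453 + (698 + 32761 - 5932275) = -453 - 5898816 = -5899269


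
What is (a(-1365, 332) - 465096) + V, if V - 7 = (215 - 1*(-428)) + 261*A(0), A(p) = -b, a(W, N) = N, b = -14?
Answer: -460460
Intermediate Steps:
A(p) = 14 (A(p) = -1*(-14) = 14)
V = 4304 (V = 7 + ((215 - 1*(-428)) + 261*14) = 7 + ((215 + 428) + 3654) = 7 + (643 + 3654) = 7 + 4297 = 4304)
(a(-1365, 332) - 465096) + V = (332 - 465096) + 4304 = -464764 + 4304 = -460460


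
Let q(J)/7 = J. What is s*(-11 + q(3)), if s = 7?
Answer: 70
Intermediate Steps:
q(J) = 7*J
s*(-11 + q(3)) = 7*(-11 + 7*3) = 7*(-11 + 21) = 7*10 = 70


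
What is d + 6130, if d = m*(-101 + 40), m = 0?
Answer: 6130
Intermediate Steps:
d = 0 (d = 0*(-101 + 40) = 0*(-61) = 0)
d + 6130 = 0 + 6130 = 6130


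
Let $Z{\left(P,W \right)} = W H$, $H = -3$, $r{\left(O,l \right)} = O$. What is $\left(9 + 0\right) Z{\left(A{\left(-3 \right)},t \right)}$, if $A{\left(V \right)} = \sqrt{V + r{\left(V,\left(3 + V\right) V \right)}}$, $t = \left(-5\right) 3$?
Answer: $405$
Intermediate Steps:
$t = -15$
$A{\left(V \right)} = \sqrt{2} \sqrt{V}$ ($A{\left(V \right)} = \sqrt{V + V} = \sqrt{2 V} = \sqrt{2} \sqrt{V}$)
$Z{\left(P,W \right)} = - 3 W$ ($Z{\left(P,W \right)} = W \left(-3\right) = - 3 W$)
$\left(9 + 0\right) Z{\left(A{\left(-3 \right)},t \right)} = \left(9 + 0\right) \left(\left(-3\right) \left(-15\right)\right) = 9 \cdot 45 = 405$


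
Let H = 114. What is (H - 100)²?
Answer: 196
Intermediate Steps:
(H - 100)² = (114 - 100)² = 14² = 196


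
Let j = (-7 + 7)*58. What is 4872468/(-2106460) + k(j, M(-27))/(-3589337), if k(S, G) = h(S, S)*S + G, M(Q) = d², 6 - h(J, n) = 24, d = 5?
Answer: -4372245583804/1890198704255 ≈ -2.3131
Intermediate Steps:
h(J, n) = -18 (h(J, n) = 6 - 1*24 = 6 - 24 = -18)
j = 0 (j = 0*58 = 0)
M(Q) = 25 (M(Q) = 5² = 25)
k(S, G) = G - 18*S (k(S, G) = -18*S + G = G - 18*S)
4872468/(-2106460) + k(j, M(-27))/(-3589337) = 4872468/(-2106460) + (25 - 18*0)/(-3589337) = 4872468*(-1/2106460) + (25 + 0)*(-1/3589337) = -1218117/526615 + 25*(-1/3589337) = -1218117/526615 - 25/3589337 = -4372245583804/1890198704255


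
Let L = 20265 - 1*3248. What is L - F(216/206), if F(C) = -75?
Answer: 17092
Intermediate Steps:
L = 17017 (L = 20265 - 3248 = 17017)
L - F(216/206) = 17017 - 1*(-75) = 17017 + 75 = 17092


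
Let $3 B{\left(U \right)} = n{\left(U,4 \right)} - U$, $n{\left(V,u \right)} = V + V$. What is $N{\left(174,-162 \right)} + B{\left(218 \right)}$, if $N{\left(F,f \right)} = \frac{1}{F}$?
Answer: $\frac{4215}{58} \approx 72.672$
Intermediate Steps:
$n{\left(V,u \right)} = 2 V$
$B{\left(U \right)} = \frac{U}{3}$ ($B{\left(U \right)} = \frac{2 U - U}{3} = \frac{U}{3}$)
$N{\left(174,-162 \right)} + B{\left(218 \right)} = \frac{1}{174} + \frac{1}{3} \cdot 218 = \frac{1}{174} + \frac{218}{3} = \frac{4215}{58}$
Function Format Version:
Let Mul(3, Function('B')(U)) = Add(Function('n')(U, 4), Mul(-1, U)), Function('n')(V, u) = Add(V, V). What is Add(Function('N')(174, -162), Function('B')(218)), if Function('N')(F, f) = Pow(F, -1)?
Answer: Rational(4215, 58) ≈ 72.672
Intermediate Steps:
Function('n')(V, u) = Mul(2, V)
Function('B')(U) = Mul(Rational(1, 3), U) (Function('B')(U) = Mul(Rational(1, 3), Add(Mul(2, U), Mul(-1, U))) = Mul(Rational(1, 3), U))
Add(Function('N')(174, -162), Function('B')(218)) = Add(Pow(174, -1), Mul(Rational(1, 3), 218)) = Add(Rational(1, 174), Rational(218, 3)) = Rational(4215, 58)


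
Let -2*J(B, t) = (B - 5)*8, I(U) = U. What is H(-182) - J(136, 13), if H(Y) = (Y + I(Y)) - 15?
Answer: 145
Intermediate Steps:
H(Y) = -15 + 2*Y (H(Y) = (Y + Y) - 15 = 2*Y - 15 = -15 + 2*Y)
J(B, t) = 20 - 4*B (J(B, t) = -(B - 5)*8/2 = -(-5 + B)*8/2 = -(-40 + 8*B)/2 = 20 - 4*B)
H(-182) - J(136, 13) = (-15 + 2*(-182)) - (20 - 4*136) = (-15 - 364) - (20 - 544) = -379 - 1*(-524) = -379 + 524 = 145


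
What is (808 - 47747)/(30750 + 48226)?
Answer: -46939/78976 ≈ -0.59435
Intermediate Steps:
(808 - 47747)/(30750 + 48226) = -46939/78976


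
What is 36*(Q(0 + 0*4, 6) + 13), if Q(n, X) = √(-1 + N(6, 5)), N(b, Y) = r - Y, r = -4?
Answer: 468 + 36*I*√10 ≈ 468.0 + 113.84*I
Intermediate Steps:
N(b, Y) = -4 - Y
Q(n, X) = I*√10 (Q(n, X) = √(-1 + (-4 - 1*5)) = √(-1 + (-4 - 5)) = √(-1 - 9) = √(-10) = I*√10)
36*(Q(0 + 0*4, 6) + 13) = 36*(I*√10 + 13) = 36*(13 + I*√10) = 468 + 36*I*√10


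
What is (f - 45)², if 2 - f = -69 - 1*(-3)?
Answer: 529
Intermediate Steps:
f = 68 (f = 2 - (-69 - 1*(-3)) = 2 - (-69 + 3) = 2 - 1*(-66) = 2 + 66 = 68)
(f - 45)² = (68 - 45)² = 23² = 529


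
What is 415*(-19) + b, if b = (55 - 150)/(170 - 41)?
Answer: -1017260/129 ≈ -7885.7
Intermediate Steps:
b = -95/129 ≈ -0.73643
415*(-19) + b = 415*(-19) - 95/129 = -7885 - 95/129 = -1017260/129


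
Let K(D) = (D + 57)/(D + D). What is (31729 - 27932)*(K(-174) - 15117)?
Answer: -6658164801/116 ≈ -5.7398e+7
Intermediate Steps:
K(D) = (57 + D)/(2*D) (K(D) = (57 + D)/((2*D)) = (57 + D)*(1/(2*D)) = (57 + D)/(2*D))
(31729 - 27932)*(K(-174) - 15117) = (31729 - 27932)*((½)*(57 - 174)/(-174) - 15117) = 3797*((½)*(-1/174)*(-117) - 15117) = 3797*(39/116 - 15117) = 3797*(-1753533/116) = -6658164801/116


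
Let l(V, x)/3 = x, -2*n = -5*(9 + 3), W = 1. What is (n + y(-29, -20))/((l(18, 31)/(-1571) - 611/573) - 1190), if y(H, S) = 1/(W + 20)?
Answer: -189338491/7505616580 ≈ -0.025226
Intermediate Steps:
n = 30 (n = -(-5)*(9 + 3)/2 = -(-5)*12/2 = -½*(-60) = 30)
l(V, x) = 3*x
y(H, S) = 1/21 (y(H, S) = 1/(1 + 20) = 1/21)
(n + y(-29, -20))/((l(18, 31)/(-1571) - 611/573) - 1190) = (30 + 1/21)/(((3*31)/(-1571) - 611/573) - 1190) = 631/(21*((93*(-1/1571) - 611*1/573) - 1190)) = 631/(21*((-93/1571 - 611/573) - 1190)) = 631/(21*(-1013170/900183 - 1190)) = 631/(21*(-1072230940/900183)) = (631/21)*(-900183/1072230940) = -189338491/7505616580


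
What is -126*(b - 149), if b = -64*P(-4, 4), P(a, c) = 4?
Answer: 51030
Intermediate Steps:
b = -256 (b = -64*4 = -256)
-126*(b - 149) = -126*(-256 - 149) = -126*(-405) = 51030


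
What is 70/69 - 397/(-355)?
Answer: 52243/24495 ≈ 2.1328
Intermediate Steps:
70/69 - 397/(-355) = 70*(1/69) - 397*(-1/355) = 70/69 + 397/355 = 52243/24495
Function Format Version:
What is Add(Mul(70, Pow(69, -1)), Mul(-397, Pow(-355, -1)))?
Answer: Rational(52243, 24495) ≈ 2.1328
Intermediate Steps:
Add(Mul(70, Pow(69, -1)), Mul(-397, Pow(-355, -1))) = Add(Mul(70, Rational(1, 69)), Mul(-397, Rational(-1, 355))) = Add(Rational(70, 69), Rational(397, 355)) = Rational(52243, 24495)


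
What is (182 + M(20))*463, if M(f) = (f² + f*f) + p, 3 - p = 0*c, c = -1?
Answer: 456055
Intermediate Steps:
p = 3 (p = 3 - 0*(-1) = 3 - 1*0 = 3 + 0 = 3)
M(f) = 3 + 2*f² (M(f) = (f² + f*f) + 3 = (f² + f²) + 3 = 2*f² + 3 = 3 + 2*f²)
(182 + M(20))*463 = (182 + (3 + 2*20²))*463 = (182 + (3 + 2*400))*463 = (182 + (3 + 800))*463 = (182 + 803)*463 = 985*463 = 456055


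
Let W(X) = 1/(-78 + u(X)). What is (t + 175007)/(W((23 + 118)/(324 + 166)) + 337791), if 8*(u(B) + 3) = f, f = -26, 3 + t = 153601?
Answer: 110739885/113835563 ≈ 0.97281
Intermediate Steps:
t = 153598 (t = -3 + 153601 = 153598)
u(B) = -25/4 (u(B) = -3 + (⅛)*(-26) = -3 - 13/4 = -25/4)
W(X) = -4/337 (W(X) = 1/(-78 - 25/4) = 1/(-337/4) = -4/337)
(t + 175007)/(W((23 + 118)/(324 + 166)) + 337791) = (153598 + 175007)/(-4/337 + 337791) = 328605/(113835563/337) = 328605*(337/113835563) = 110739885/113835563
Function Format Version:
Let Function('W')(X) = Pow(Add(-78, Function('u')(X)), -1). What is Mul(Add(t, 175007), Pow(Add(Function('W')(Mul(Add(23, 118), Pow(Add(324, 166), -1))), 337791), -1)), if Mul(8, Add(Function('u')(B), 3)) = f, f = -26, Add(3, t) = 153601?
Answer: Rational(110739885, 113835563) ≈ 0.97281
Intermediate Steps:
t = 153598 (t = Add(-3, 153601) = 153598)
Function('u')(B) = Rational(-25, 4) (Function('u')(B) = Add(-3, Mul(Rational(1, 8), -26)) = Add(-3, Rational(-13, 4)) = Rational(-25, 4))
Function('W')(X) = Rational(-4, 337) (Function('W')(X) = Pow(Add(-78, Rational(-25, 4)), -1) = Pow(Rational(-337, 4), -1) = Rational(-4, 337))
Mul(Add(t, 175007), Pow(Add(Function('W')(Mul(Add(23, 118), Pow(Add(324, 166), -1))), 337791), -1)) = Mul(Add(153598, 175007), Pow(Add(Rational(-4, 337), 337791), -1)) = Mul(328605, Pow(Rational(113835563, 337), -1)) = Mul(328605, Rational(337, 113835563)) = Rational(110739885, 113835563)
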